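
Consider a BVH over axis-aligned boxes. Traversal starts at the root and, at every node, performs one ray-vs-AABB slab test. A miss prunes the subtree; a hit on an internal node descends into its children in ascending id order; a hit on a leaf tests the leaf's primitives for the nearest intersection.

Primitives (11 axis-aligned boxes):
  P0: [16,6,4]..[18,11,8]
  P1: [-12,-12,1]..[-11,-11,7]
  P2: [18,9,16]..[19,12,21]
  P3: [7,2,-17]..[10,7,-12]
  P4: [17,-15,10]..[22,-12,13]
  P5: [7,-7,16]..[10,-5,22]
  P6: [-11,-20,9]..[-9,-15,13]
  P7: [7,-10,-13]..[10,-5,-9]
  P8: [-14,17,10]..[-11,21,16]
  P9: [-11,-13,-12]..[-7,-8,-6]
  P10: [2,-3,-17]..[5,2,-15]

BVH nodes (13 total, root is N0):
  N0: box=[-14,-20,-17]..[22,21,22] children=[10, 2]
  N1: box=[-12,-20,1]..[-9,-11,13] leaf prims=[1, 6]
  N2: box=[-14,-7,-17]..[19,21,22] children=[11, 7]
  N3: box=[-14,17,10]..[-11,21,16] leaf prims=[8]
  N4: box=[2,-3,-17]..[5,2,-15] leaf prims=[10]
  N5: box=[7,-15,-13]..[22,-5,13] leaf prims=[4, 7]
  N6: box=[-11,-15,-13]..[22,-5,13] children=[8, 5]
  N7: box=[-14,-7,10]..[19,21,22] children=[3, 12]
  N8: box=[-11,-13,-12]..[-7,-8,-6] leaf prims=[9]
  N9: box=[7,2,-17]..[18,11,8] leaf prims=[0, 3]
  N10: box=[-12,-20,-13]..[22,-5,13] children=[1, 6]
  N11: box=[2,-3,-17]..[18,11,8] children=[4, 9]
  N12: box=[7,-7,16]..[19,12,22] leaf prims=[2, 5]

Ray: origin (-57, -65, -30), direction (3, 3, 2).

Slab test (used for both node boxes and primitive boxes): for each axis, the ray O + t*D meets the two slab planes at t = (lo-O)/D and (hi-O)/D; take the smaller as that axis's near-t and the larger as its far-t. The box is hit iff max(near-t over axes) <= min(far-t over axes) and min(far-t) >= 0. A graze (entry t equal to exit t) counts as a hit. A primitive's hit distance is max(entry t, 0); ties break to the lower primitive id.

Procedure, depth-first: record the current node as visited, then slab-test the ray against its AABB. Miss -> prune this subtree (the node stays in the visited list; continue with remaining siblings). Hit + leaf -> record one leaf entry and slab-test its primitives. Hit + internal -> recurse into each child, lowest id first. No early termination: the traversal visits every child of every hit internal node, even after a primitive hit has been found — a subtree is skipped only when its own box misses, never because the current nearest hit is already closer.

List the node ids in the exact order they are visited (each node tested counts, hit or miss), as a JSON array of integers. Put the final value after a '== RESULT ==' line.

Walk:
N0 x:[43/3,79/3] y:[15,86/3] z:[13/2,26] -> hit [15,26], descend [2, 10]
  N2 x:[43/3,76/3] y:[58/3,86/3] z:[13/2,26] -> hit [58/3,76/3], descend [7, 11]
    N7 x:[43/3,76/3] y:[58/3,86/3] z:[20,26] -> hit [20,76/3], descend [3, 12]
      N3 x:[43/3,46/3] y:[82/3,86/3] z:[20,23] -> miss, prune
      N12 x:[64/3,76/3] y:[58/3,77/3] z:[23,26] -> hit [23,76/3] leaf, test {P2@t=25, P5(miss)}
    N11 x:[59/3,25] y:[62/3,76/3] z:[13/2,19] -> miss, prune
  N10 x:[15,79/3] y:[15,20] z:[17/2,43/2] -> hit [15,20], descend [1, 6]
    N1 x:[15,16] y:[15,18] z:[31/2,43/2] -> hit [31/2,16] leaf, test {P1(miss), P6(miss)}
    N6 x:[46/3,79/3] y:[50/3,20] z:[17/2,43/2] -> hit [50/3,20], descend [5, 8]
      N5 x:[64/3,79/3] y:[50/3,20] z:[17/2,43/2] -> miss, prune
      N8 x:[46/3,50/3] y:[52/3,19] z:[9,12] -> miss, prune

order=[0, 2, 7, 3, 12, 11, 10, 1, 6, 5, 8]  |boxes|=11  |leaves|=2  hit=P2

== RESULT ==
[0, 2, 7, 3, 12, 11, 10, 1, 6, 5, 8]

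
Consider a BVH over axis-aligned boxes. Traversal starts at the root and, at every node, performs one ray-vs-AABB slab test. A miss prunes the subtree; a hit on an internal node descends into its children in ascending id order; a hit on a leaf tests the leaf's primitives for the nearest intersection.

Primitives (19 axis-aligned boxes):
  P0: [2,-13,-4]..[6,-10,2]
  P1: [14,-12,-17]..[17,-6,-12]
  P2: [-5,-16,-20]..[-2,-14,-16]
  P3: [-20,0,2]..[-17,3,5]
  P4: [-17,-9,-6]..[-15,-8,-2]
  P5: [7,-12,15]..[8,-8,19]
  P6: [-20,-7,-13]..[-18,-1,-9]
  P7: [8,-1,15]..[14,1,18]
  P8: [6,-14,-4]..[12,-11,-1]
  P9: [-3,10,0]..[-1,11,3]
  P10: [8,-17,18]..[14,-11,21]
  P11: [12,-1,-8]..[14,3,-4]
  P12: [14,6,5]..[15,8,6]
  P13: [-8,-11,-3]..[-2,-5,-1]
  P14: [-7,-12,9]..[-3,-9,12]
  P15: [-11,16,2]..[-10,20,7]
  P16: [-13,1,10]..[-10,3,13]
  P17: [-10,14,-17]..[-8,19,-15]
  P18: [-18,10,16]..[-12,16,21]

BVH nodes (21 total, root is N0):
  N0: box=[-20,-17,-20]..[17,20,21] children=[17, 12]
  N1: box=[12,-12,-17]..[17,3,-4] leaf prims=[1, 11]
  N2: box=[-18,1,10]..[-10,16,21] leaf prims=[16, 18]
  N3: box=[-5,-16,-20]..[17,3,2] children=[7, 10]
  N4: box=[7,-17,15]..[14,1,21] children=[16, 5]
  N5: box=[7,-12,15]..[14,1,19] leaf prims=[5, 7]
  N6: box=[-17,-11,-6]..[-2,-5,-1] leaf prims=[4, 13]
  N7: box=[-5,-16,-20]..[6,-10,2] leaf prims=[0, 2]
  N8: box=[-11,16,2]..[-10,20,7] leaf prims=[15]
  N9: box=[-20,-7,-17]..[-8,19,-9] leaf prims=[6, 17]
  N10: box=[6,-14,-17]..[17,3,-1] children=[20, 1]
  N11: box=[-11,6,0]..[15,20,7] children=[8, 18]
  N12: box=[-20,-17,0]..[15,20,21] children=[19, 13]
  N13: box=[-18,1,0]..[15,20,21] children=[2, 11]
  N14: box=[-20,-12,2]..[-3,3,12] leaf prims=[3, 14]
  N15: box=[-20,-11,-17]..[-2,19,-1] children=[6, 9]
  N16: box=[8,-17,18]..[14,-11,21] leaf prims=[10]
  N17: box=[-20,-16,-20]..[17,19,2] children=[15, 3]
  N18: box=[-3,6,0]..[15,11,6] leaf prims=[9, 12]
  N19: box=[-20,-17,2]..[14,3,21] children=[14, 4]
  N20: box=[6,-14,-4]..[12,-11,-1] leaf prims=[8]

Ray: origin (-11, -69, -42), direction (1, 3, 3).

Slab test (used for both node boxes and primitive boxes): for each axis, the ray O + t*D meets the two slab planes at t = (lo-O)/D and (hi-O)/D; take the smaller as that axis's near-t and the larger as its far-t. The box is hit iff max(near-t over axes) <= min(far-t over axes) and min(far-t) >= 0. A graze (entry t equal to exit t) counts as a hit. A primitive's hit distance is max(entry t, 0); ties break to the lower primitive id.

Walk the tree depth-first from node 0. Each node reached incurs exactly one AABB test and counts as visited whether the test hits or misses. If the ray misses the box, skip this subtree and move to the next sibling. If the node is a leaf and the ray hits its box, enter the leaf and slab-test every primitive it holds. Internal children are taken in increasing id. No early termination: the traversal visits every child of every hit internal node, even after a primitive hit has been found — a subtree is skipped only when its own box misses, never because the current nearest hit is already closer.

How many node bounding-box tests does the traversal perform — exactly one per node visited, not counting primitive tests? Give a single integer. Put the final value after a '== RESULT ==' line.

Trace the traversal:
N0 x:[-9,28] y:[52/3,89/3] z:[22/3,21] -> hit [52/3,21], descend [12, 17]
  N12 x:[-9,26] y:[52/3,89/3] z:[14,21] -> hit [52/3,21], descend [13, 19]
    N13 x:[-7,26] y:[70/3,89/3] z:[14,21] -> miss, prune
    N19 x:[-9,25] y:[52/3,24] z:[44/3,21] -> hit [52/3,21], descend [4, 14]
      N4 x:[18,25] y:[52/3,70/3] z:[19,21] -> hit [19,21], descend [5, 16]
        N5 x:[18,25] y:[19,70/3] z:[19,61/3] -> hit [19,61/3] leaf, test {P5@t=19, P7(miss)}
        N16 x:[19,25] y:[52/3,58/3] z:[20,21] -> miss, prune
      N14 x:[-9,8] y:[19,24] z:[44/3,18] -> miss, prune
  N17 x:[-9,28] y:[53/3,88/3] z:[22/3,44/3] -> miss, prune

Summary -> nodes [0, 12, 13, 19, 4, 5, 16, 14, 17]; box-tests=9; leaf-entries=1; first=P5

== RESULT ==
9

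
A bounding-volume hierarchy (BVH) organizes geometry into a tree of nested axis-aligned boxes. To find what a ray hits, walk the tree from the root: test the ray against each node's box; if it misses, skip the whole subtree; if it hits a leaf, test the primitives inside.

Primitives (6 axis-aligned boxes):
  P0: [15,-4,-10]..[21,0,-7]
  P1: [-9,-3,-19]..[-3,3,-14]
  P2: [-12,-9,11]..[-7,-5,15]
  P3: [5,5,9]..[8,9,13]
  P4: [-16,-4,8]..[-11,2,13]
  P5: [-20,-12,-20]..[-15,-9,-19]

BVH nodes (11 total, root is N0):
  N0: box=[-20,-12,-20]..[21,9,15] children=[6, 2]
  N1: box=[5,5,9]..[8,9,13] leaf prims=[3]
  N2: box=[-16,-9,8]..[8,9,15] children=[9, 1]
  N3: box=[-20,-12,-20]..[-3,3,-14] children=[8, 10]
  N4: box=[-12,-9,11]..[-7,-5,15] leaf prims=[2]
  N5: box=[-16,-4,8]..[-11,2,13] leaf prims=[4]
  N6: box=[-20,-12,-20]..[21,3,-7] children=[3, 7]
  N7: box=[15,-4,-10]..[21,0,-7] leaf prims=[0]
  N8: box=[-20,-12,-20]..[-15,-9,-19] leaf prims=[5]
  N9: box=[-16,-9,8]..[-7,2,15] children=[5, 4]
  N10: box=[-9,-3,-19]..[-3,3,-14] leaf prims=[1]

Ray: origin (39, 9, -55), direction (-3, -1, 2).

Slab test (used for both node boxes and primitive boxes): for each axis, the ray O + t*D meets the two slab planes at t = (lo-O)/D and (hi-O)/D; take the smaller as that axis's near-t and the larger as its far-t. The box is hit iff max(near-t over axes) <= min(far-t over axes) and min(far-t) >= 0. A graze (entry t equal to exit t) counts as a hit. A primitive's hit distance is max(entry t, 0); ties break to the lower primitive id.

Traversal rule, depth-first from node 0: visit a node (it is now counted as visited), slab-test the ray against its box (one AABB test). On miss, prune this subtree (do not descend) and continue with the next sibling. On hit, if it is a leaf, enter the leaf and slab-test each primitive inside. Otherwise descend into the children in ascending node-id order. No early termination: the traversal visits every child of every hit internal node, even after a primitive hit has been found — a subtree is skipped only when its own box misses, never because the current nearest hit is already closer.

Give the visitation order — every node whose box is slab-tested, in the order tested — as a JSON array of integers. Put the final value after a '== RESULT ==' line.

Walk:
N0 x:[6,59/3] y:[0,21] z:[35/2,35] -> hit [35/2,59/3], descend [2, 6]
  N2 x:[31/3,55/3] y:[0,18] z:[63/2,35] -> miss, prune
  N6 x:[6,59/3] y:[6,21] z:[35/2,24] -> hit [35/2,59/3], descend [3, 7]
    N3 x:[14,59/3] y:[6,21] z:[35/2,41/2] -> hit [35/2,59/3], descend [8, 10]
      N8 x:[18,59/3] y:[18,21] z:[35/2,18] -> hit [18,18] leaf, test {P5@t=18}
      N10 x:[14,16] y:[6,12] z:[18,41/2] -> miss, prune
    N7 x:[6,8] y:[9,13] z:[45/2,24] -> miss, prune

7 AABB tests over nodes [0, 2, 6, 3, 8, 10, 7]; 1 leaf entered; closest P5.

== RESULT ==
[0, 2, 6, 3, 8, 10, 7]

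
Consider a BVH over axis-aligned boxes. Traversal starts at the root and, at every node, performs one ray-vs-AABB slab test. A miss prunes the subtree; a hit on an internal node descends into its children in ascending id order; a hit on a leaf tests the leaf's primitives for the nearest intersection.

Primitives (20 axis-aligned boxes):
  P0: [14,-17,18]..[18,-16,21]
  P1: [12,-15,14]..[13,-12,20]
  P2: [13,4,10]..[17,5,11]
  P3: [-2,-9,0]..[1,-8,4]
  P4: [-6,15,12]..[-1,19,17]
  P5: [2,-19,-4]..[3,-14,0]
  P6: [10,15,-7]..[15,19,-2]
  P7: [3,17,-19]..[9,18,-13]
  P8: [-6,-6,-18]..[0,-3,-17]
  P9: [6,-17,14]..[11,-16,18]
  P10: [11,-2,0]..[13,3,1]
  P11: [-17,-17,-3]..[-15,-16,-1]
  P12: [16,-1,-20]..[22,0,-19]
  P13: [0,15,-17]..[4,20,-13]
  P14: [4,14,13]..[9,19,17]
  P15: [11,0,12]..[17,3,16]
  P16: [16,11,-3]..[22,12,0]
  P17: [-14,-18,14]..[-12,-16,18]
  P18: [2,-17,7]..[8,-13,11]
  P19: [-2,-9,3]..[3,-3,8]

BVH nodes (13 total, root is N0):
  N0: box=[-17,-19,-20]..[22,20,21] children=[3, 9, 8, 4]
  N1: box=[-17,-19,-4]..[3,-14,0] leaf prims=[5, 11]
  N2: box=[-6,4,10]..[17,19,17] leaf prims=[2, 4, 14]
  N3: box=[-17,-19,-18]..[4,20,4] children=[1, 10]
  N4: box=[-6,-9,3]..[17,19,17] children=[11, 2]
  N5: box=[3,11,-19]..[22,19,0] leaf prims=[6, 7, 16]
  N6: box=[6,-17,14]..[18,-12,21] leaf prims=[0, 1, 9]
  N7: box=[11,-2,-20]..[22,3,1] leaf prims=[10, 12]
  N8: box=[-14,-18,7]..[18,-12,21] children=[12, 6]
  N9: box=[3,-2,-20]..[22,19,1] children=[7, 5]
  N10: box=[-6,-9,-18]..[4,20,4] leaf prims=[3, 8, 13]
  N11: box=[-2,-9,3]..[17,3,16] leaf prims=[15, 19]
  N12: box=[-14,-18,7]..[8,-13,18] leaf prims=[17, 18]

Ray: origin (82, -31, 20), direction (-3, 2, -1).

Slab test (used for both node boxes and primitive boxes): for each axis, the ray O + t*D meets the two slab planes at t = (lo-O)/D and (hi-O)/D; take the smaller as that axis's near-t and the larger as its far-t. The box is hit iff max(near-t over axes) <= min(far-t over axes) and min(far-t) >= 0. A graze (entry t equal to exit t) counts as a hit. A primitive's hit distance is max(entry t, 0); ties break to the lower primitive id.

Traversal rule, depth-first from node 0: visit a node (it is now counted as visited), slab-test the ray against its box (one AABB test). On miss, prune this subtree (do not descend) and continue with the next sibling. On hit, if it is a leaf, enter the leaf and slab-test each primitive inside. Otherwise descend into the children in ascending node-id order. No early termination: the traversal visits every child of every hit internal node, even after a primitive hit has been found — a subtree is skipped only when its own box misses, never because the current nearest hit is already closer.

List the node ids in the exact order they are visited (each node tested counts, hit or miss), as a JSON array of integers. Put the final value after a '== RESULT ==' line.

Trace the traversal:
N0 x:[20,33] y:[6,51/2] z:[-1,40] -> hit [20,51/2], descend [3, 4, 8, 9]
  N3 x:[26,33] y:[6,51/2] z:[16,38] -> miss, prune
  N4 x:[65/3,88/3] y:[11,25] z:[3,17] -> miss, prune
  N8 x:[64/3,32] y:[13/2,19/2] z:[-1,13] -> miss, prune
  N9 x:[20,79/3] y:[29/2,25] z:[19,40] -> hit [20,25], descend [5, 7]
    N5 x:[20,79/3] y:[21,25] z:[20,39] -> hit [21,25] leaf, test {P6@t=23, P7(miss), P16@t=21}
    N7 x:[20,71/3] y:[29/2,17] z:[19,40] -> miss, prune

7 AABB tests over nodes [0, 3, 4, 8, 9, 5, 7]; 1 leaf entered; closest P16.

== RESULT ==
[0, 3, 4, 8, 9, 5, 7]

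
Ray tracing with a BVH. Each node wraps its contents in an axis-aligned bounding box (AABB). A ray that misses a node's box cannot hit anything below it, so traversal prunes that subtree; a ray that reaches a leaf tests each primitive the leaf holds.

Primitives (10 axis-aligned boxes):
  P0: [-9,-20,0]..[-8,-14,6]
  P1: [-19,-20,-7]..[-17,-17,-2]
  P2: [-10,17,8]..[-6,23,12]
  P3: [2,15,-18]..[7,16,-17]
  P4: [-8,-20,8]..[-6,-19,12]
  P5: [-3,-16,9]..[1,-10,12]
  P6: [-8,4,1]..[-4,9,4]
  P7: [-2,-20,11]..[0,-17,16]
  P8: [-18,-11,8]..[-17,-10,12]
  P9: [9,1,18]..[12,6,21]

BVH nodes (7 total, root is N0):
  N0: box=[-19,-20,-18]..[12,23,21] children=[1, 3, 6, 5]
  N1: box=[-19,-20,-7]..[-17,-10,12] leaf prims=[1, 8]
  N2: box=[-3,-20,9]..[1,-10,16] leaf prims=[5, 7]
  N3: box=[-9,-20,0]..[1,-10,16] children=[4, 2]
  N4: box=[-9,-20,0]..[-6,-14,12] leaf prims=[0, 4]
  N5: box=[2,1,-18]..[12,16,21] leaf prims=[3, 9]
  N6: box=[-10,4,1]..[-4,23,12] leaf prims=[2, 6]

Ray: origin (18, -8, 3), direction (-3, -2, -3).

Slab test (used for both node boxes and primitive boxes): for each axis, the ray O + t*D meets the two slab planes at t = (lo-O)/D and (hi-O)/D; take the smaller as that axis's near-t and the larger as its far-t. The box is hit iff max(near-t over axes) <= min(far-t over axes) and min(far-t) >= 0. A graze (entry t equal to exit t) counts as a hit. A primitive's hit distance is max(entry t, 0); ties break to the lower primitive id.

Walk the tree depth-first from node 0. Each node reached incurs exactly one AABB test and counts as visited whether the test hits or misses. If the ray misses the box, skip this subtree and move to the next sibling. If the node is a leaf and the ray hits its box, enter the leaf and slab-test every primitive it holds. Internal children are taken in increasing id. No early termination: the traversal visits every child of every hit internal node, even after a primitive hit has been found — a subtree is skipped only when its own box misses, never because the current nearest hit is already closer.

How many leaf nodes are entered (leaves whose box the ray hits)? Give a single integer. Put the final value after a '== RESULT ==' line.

Traverse from the root:
N0 x:[2,37/3] y:[-31/2,6] z:[-6,7] -> hit [2,6], descend [1, 3, 5, 6]
  N1 x:[35/3,37/3] y:[1,6] z:[-3,10/3] -> miss, prune
  N3 x:[17/3,9] y:[1,6] z:[-13/3,1] -> miss, prune
  N5 x:[2,16/3] y:[-12,-9/2] z:[-6,7] -> miss, prune
  N6 x:[22/3,28/3] y:[-31/2,-6] z:[-3,2/3] -> miss, prune

Summary -> nodes [0, 1, 3, 5, 6]; box-tests=5; leaf-entries=0; first=miss

== RESULT ==
0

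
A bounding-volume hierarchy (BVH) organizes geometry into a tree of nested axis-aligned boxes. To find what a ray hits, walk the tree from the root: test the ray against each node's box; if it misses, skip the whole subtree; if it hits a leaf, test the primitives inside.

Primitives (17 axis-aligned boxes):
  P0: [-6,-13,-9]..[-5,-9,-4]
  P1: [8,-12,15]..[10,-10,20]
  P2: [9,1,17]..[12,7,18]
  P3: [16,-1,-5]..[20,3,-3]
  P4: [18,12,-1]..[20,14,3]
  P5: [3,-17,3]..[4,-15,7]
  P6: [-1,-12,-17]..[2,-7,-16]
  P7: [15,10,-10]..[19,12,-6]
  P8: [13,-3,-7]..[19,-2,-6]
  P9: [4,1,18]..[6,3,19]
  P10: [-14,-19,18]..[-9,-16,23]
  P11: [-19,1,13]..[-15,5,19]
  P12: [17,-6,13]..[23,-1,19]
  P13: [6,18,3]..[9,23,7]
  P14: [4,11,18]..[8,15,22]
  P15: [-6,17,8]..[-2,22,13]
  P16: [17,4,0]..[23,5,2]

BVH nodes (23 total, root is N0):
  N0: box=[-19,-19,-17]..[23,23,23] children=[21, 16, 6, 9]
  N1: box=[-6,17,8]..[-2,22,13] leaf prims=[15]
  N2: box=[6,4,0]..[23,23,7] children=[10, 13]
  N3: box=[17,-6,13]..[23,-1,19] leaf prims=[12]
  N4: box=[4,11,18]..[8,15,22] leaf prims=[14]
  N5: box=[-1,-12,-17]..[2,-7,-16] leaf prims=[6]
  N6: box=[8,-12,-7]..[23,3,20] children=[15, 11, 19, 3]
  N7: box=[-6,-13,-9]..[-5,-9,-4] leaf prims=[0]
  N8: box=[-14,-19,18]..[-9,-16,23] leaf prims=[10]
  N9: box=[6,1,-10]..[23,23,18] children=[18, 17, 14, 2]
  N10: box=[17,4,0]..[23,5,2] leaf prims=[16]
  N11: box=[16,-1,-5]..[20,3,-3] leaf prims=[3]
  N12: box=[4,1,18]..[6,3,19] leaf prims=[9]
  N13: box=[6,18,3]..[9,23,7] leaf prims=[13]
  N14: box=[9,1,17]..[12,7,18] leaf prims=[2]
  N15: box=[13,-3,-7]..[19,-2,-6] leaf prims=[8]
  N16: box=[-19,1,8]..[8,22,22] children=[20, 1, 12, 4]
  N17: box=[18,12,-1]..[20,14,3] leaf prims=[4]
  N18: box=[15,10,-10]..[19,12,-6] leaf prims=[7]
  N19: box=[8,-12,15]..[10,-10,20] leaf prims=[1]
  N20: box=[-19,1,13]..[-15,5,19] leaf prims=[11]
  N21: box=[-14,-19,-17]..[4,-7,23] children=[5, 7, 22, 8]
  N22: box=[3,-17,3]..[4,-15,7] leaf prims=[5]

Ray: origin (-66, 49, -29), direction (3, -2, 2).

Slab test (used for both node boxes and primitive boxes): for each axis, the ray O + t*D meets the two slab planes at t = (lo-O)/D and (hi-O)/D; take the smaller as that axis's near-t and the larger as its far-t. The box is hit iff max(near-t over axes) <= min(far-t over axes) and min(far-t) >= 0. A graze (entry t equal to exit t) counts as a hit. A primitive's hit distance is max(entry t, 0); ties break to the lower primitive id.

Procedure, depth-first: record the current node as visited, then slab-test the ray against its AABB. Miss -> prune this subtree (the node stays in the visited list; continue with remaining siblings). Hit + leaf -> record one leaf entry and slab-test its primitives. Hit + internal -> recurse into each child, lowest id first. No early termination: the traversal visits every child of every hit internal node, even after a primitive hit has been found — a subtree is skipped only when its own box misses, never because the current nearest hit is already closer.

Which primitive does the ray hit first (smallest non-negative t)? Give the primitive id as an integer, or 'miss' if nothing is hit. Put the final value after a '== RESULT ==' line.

Trace the traversal:
N0 x:[47/3,89/3] y:[13,34] z:[6,26] -> hit [47/3,26], descend [6, 9, 16, 21]
  N6 x:[74/3,89/3] y:[23,61/2] z:[11,49/2] -> miss, prune
  N9 x:[24,89/3] y:[13,24] z:[19/2,47/2] -> miss, prune
  N16 x:[47/3,74/3] y:[27/2,24] z:[37/2,51/2] -> hit [37/2,24], descend [1, 4, 12, 20]
    N1 x:[20,64/3] y:[27/2,16] z:[37/2,21] -> miss, prune
    N4 x:[70/3,74/3] y:[17,19] z:[47/2,51/2] -> miss, prune
    N12 x:[70/3,24] y:[23,24] z:[47/2,24] -> hit [47/2,24] leaf, test {P9@t=47/2}
    N20 x:[47/3,17] y:[22,24] z:[21,24] -> miss, prune
  N21 x:[52/3,70/3] y:[28,34] z:[6,26] -> miss, prune

order=[0, 6, 9, 16, 1, 4, 12, 20, 21]  |boxes|=9  |leaves|=1  hit=P9

== RESULT ==
9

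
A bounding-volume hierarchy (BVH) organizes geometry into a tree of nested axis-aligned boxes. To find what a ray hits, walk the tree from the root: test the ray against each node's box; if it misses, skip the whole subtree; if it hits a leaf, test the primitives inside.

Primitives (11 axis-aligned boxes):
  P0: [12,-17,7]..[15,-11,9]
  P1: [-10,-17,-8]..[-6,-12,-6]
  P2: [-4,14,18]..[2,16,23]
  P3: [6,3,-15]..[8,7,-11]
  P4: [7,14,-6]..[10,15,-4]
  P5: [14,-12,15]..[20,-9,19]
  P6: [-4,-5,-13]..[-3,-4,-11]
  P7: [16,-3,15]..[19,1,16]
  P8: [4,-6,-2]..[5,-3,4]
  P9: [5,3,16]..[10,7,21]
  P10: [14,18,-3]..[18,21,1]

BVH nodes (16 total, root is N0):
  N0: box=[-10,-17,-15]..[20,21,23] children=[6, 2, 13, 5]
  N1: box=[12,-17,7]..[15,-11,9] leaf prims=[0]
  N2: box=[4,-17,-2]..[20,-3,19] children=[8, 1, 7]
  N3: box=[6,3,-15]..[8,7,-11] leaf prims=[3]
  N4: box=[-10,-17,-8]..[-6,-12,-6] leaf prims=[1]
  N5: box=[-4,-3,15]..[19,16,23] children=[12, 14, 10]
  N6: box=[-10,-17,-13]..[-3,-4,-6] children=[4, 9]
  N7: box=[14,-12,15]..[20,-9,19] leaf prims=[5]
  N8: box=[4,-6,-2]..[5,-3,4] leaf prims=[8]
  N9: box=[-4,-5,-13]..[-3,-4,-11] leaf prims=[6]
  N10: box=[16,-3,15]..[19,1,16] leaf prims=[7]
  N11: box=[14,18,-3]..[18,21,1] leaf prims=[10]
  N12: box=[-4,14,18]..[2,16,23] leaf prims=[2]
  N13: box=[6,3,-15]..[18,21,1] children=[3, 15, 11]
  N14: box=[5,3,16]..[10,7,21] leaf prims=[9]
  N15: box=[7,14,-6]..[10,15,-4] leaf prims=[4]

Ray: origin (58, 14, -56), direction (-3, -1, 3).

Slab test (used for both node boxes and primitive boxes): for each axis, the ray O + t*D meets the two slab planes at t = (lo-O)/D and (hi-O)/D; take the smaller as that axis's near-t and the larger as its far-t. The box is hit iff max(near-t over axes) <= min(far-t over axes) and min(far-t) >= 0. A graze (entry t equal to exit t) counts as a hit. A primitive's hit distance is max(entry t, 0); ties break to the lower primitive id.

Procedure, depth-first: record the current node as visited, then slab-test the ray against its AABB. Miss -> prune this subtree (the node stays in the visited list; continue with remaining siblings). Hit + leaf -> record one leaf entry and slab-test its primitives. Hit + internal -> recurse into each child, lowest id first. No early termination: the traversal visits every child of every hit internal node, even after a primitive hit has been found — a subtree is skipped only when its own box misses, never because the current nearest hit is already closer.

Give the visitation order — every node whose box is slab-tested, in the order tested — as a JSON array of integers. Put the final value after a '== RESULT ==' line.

Trace the traversal:
N0 x:[38/3,68/3] y:[-7,31] z:[41/3,79/3] -> hit [41/3,68/3], descend [2, 5, 6, 13]
  N2 x:[38/3,18] y:[17,31] z:[18,25] -> hit [18,18], descend [1, 7, 8]
    N1 x:[43/3,46/3] y:[25,31] z:[21,65/3] -> miss, prune
    N7 x:[38/3,44/3] y:[23,26] z:[71/3,25] -> miss, prune
    N8 x:[53/3,18] y:[17,20] z:[18,20] -> hit [18,18] leaf, test {P8@t=18}
  N5 x:[13,62/3] y:[-2,17] z:[71/3,79/3] -> miss, prune
  N6 x:[61/3,68/3] y:[18,31] z:[43/3,50/3] -> miss, prune
  N13 x:[40/3,52/3] y:[-7,11] z:[41/3,19] -> miss, prune

order=[0, 2, 1, 7, 8, 5, 6, 13]  |boxes|=8  |leaves|=1  hit=P8

== RESULT ==
[0, 2, 1, 7, 8, 5, 6, 13]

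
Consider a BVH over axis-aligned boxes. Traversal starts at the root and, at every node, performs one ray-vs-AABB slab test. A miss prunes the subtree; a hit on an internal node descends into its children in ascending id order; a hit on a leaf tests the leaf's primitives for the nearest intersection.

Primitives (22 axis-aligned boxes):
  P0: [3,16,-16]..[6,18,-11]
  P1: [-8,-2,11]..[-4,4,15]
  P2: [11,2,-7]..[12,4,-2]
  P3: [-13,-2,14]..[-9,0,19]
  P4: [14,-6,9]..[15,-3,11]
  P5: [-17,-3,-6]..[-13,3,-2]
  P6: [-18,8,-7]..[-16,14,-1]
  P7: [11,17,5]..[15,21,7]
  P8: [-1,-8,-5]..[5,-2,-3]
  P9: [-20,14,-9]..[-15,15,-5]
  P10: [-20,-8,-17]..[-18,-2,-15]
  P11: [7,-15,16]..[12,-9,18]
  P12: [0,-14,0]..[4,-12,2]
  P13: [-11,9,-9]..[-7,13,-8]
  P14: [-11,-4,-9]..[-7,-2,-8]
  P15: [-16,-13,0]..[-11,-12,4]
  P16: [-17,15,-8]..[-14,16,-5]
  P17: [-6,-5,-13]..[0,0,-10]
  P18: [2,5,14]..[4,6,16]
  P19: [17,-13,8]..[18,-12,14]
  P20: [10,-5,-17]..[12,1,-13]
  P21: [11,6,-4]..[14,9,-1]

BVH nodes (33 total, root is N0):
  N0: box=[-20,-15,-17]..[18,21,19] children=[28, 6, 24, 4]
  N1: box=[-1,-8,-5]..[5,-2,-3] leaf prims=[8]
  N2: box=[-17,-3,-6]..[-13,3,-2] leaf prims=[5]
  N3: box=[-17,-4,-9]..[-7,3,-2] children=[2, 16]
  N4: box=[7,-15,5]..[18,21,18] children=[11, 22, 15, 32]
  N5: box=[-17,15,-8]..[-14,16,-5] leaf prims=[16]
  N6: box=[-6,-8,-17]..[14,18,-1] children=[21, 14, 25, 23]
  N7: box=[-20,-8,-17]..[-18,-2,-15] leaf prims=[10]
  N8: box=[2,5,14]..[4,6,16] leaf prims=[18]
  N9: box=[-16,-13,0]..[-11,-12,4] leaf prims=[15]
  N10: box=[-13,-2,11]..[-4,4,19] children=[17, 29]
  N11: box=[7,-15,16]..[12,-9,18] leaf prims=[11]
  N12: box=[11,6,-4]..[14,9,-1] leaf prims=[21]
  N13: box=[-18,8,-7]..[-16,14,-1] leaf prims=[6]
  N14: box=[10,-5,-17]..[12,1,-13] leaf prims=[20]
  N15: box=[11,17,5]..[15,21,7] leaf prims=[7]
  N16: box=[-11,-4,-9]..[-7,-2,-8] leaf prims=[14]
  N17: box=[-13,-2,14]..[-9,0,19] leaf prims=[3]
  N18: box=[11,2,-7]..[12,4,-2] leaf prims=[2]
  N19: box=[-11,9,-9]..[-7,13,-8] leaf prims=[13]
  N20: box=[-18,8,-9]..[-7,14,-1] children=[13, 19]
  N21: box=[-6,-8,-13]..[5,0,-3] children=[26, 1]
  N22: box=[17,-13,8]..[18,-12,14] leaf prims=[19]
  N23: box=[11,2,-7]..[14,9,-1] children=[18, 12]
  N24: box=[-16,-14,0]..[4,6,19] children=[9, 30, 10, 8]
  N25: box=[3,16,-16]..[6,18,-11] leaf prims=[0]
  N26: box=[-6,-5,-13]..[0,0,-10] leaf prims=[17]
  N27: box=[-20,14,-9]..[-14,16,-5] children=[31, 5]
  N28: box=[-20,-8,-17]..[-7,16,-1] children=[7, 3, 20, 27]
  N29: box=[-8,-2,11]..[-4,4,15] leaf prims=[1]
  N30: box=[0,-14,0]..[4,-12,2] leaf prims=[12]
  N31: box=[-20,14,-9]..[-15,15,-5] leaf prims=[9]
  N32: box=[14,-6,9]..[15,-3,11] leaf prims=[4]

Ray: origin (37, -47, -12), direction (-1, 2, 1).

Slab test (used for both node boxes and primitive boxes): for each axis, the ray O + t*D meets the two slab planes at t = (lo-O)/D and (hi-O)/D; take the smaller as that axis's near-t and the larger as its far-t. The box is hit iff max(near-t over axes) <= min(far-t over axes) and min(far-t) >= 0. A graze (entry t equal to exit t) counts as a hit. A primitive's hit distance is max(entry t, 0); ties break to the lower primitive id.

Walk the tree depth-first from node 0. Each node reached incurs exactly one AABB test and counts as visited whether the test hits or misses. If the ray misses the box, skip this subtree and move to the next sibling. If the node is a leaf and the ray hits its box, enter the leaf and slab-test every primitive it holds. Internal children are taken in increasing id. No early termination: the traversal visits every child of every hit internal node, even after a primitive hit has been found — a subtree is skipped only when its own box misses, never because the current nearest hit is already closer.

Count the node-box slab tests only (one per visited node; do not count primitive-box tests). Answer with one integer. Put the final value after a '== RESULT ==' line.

Trace the traversal:
N0 x:[19,57] y:[16,34] z:[-5,31] -> hit [19,31], descend [4, 6, 24, 28]
  N4 x:[19,30] y:[16,34] z:[17,30] -> hit [19,30], descend [11, 15, 22, 32]
    N11 x:[25,30] y:[16,19] z:[28,30] -> miss, prune
    N15 x:[22,26] y:[32,34] z:[17,19] -> miss, prune
    N22 x:[19,20] y:[17,35/2] z:[20,26] -> miss, prune
    N32 x:[22,23] y:[41/2,22] z:[21,23] -> hit [22,22] leaf, test {P4@t=22}
  N6 x:[23,43] y:[39/2,65/2] z:[-5,11] -> miss, prune
  N24 x:[33,53] y:[33/2,53/2] z:[12,31] -> miss, prune
  N28 x:[44,57] y:[39/2,63/2] z:[-5,11] -> miss, prune

order=[0, 4, 11, 15, 22, 32, 6, 24, 28]  |boxes|=9  |leaves|=1  hit=P4

== RESULT ==
9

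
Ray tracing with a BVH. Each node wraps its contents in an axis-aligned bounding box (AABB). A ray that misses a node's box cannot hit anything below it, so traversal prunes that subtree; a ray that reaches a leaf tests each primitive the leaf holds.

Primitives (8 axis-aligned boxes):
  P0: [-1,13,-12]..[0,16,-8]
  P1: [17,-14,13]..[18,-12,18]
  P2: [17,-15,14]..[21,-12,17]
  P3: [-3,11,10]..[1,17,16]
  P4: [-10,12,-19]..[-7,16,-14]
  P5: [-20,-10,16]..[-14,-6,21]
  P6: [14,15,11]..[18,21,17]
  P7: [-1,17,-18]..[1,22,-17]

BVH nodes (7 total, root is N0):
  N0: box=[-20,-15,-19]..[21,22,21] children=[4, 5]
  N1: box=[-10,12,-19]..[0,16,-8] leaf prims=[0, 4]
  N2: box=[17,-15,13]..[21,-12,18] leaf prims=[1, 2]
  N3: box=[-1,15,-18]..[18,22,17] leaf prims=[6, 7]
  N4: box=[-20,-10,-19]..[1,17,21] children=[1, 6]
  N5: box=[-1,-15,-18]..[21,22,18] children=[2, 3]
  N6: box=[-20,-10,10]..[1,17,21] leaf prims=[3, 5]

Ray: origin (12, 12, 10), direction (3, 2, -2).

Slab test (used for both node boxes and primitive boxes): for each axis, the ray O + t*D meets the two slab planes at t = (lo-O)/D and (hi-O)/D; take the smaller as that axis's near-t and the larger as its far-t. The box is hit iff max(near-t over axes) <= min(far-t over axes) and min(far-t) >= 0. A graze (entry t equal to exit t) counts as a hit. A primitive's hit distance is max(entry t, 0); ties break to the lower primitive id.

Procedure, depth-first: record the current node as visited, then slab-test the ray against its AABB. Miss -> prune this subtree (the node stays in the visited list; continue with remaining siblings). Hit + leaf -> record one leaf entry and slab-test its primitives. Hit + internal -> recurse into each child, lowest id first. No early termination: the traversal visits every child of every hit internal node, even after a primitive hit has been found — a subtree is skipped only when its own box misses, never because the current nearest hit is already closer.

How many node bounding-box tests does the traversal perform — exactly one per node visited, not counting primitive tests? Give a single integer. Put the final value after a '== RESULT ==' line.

Traverse from the root:
N0 x:[-32/3,3] y:[-27/2,5] z:[-11/2,29/2] -> hit [-11/2,3], descend [4, 5]
  N4 x:[-32/3,-11/3] y:[-11,5/2] z:[-11/2,29/2] -> miss, prune
  N5 x:[-13/3,3] y:[-27/2,5] z:[-4,14] -> hit [-4,3], descend [2, 3]
    N2 x:[5/3,3] y:[-27/2,-12] z:[-4,-3/2] -> miss, prune
    N3 x:[-13/3,2] y:[3/2,5] z:[-7/2,14] -> hit [3/2,2] leaf, test {P6(miss), P7(miss)}

Visited [0, 4, 5, 2, 3]. Tests: 5 box, 1 leaf. Nearest: miss.

== RESULT ==
5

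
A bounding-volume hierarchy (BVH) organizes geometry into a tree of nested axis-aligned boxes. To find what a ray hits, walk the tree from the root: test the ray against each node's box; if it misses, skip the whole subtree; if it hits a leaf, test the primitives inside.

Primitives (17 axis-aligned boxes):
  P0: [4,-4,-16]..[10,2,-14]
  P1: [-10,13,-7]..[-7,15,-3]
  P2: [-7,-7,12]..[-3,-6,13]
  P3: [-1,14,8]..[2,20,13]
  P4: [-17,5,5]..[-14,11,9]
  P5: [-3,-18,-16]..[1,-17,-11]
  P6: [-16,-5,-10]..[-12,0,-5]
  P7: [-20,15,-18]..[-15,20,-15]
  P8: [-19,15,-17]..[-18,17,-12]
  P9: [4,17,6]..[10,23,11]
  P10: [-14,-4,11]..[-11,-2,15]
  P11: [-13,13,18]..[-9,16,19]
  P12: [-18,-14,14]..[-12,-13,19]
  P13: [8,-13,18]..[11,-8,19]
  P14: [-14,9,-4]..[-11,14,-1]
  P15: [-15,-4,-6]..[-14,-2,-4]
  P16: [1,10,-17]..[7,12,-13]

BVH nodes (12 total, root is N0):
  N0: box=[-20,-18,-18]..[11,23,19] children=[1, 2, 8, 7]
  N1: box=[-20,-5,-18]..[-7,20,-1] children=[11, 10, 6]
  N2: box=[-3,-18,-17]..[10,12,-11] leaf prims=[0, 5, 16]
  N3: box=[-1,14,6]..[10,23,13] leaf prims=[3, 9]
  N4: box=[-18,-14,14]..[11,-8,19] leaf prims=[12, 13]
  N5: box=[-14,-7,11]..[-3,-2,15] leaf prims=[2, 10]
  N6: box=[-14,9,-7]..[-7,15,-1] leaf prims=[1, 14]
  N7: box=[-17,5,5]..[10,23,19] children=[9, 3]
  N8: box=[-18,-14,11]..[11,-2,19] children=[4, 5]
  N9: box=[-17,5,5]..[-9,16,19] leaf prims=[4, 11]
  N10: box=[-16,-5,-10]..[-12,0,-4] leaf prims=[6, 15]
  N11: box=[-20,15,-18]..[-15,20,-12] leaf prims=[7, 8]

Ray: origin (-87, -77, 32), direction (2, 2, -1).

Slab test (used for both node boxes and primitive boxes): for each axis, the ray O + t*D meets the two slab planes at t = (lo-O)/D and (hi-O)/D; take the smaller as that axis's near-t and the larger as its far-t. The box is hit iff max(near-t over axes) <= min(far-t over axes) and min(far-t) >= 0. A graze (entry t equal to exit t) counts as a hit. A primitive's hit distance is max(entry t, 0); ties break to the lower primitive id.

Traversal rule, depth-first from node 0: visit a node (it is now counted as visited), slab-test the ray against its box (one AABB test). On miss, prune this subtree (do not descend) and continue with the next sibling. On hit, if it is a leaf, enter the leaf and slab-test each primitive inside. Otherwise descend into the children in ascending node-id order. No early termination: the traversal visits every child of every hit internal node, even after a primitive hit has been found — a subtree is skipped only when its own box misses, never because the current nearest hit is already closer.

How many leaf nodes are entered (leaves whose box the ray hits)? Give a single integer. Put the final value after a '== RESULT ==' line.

Traverse from the root:
N0 x:[67/2,49] y:[59/2,50] z:[13,50] -> hit [67/2,49], descend [1, 2, 7, 8]
  N1 x:[67/2,40] y:[36,97/2] z:[33,50] -> hit [36,40], descend [6, 10, 11]
    N6 x:[73/2,40] y:[43,46] z:[33,39] -> miss, prune
    N10 x:[71/2,75/2] y:[36,77/2] z:[36,42] -> hit [36,75/2] leaf, test {P6@t=37, P15@t=73/2}
    N11 x:[67/2,36] y:[46,97/2] z:[44,50] -> miss, prune
  N2 x:[42,97/2] y:[59/2,89/2] z:[43,49] -> hit [43,89/2] leaf, test {P0(miss), P5(miss), P16(miss)}
  N7 x:[35,97/2] y:[41,50] z:[13,27] -> miss, prune
  N8 x:[69/2,49] y:[63/2,75/2] z:[13,21] -> miss, prune

8 AABB tests over nodes [0, 1, 6, 10, 11, 2, 7, 8]; 2 leaves entered; closest P15.

== RESULT ==
2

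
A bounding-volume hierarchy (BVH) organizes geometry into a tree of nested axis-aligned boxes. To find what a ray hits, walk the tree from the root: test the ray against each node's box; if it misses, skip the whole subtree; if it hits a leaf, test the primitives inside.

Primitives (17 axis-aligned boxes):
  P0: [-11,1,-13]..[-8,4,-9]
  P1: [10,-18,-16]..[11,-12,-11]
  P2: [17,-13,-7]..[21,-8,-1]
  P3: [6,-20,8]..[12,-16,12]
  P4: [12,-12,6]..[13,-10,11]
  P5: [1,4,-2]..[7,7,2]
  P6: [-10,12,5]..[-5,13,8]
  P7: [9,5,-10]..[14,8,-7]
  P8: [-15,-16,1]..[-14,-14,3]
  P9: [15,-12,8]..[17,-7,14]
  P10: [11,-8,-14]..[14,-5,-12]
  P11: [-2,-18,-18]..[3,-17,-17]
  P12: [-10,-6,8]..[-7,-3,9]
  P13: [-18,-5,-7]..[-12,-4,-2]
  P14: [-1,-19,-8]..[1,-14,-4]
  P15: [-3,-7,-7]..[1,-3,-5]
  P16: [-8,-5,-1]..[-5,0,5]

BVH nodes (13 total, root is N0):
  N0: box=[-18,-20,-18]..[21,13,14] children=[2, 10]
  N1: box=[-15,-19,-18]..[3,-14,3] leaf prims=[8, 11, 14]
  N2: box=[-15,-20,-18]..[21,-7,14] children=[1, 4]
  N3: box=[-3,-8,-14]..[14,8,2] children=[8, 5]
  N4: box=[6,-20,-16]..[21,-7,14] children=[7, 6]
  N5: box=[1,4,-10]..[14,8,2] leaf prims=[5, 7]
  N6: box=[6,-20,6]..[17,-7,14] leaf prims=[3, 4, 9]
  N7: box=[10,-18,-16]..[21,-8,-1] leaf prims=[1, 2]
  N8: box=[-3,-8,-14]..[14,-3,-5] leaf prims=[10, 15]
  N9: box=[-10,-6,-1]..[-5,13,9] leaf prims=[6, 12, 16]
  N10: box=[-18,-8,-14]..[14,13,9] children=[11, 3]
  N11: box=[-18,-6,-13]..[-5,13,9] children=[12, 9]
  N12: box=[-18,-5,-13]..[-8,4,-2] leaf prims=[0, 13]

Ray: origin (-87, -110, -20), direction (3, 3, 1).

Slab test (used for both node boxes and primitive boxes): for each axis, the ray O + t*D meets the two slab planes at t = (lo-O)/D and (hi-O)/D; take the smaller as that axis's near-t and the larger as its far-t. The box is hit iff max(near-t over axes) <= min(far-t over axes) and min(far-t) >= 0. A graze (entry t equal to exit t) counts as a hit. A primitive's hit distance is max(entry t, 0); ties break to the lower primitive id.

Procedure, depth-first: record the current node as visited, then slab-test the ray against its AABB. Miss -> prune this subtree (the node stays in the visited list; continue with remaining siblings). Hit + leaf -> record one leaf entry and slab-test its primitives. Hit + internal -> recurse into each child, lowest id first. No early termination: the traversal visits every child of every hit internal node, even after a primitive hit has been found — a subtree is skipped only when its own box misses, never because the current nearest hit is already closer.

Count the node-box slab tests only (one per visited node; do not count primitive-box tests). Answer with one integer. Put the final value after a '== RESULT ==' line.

Trace the traversal:
N0 x:[23,36] y:[30,41] z:[2,34] -> hit [30,34], descend [2, 10]
  N2 x:[24,36] y:[30,103/3] z:[2,34] -> hit [30,34], descend [1, 4]
    N1 x:[24,30] y:[91/3,32] z:[2,23] -> miss, prune
    N4 x:[31,36] y:[30,103/3] z:[4,34] -> hit [31,34], descend [6, 7]
      N6 x:[31,104/3] y:[30,103/3] z:[26,34] -> hit [31,34] leaf, test {P3@t=31, P4(miss), P9@t=34}
      N7 x:[97/3,36] y:[92/3,34] z:[4,19] -> miss, prune
  N10 x:[23,101/3] y:[34,41] z:[6,29] -> miss, prune

Summary -> nodes [0, 2, 1, 4, 6, 7, 10]; box-tests=7; leaf-entries=1; first=P3

== RESULT ==
7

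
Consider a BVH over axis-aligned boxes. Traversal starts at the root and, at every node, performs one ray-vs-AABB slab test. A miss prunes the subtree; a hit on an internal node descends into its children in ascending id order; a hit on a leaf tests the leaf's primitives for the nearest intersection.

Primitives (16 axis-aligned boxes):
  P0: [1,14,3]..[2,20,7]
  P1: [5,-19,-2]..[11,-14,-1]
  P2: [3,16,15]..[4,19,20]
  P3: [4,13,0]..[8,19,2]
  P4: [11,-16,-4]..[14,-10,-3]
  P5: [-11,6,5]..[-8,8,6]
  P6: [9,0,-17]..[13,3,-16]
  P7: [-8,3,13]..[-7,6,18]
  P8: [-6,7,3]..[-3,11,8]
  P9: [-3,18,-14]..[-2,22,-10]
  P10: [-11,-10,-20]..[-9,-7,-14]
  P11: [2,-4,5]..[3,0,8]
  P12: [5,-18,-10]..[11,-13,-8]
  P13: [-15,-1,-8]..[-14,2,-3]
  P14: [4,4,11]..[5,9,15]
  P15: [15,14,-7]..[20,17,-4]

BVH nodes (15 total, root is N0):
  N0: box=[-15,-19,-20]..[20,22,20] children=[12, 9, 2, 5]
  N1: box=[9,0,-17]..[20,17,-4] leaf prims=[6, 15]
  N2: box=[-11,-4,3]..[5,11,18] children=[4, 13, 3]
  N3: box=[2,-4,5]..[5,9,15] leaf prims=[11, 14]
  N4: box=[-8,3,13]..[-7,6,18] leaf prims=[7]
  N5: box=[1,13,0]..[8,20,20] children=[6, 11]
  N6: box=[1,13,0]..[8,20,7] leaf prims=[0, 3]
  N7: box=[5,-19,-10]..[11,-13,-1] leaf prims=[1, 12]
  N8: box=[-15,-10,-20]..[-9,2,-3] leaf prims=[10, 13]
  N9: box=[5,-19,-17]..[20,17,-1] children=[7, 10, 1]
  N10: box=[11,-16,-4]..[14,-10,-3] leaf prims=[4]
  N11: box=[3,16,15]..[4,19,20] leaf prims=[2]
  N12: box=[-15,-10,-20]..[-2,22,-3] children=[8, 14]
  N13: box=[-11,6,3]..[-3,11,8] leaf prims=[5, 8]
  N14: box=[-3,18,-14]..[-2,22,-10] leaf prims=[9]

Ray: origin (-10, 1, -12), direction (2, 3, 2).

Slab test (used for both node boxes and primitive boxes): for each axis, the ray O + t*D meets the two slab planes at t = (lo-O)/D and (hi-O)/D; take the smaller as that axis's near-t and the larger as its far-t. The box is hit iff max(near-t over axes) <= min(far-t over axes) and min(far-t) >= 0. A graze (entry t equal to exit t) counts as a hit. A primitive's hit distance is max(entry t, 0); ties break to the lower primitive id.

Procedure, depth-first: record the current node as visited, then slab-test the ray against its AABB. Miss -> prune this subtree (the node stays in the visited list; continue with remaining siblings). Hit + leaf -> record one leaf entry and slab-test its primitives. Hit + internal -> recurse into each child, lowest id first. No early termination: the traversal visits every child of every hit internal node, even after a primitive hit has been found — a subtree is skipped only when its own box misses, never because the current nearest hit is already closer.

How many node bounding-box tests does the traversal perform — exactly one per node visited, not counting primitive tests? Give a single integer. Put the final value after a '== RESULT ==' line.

Trace the traversal:
N0 x:[-5/2,15] y:[-20/3,7] z:[-4,16] -> hit [-5/2,7], descend [2, 5, 9, 12]
  N2 x:[-1/2,15/2] y:[-5/3,10/3] z:[15/2,15] -> miss, prune
  N5 x:[11/2,9] y:[4,19/3] z:[6,16] -> hit [6,19/3], descend [6, 11]
    N6 x:[11/2,9] y:[4,19/3] z:[6,19/2] -> hit [6,19/3] leaf, test {P0(miss), P3(miss)}
    N11 x:[13/2,7] y:[5,6] z:[27/2,16] -> miss, prune
  N9 x:[15/2,15] y:[-20/3,16/3] z:[-5/2,11/2] -> miss, prune
  N12 x:[-5/2,4] y:[-11/3,7] z:[-4,9/2] -> hit [-5/2,4], descend [8, 14]
    N8 x:[-5/2,1/2] y:[-11/3,1/3] z:[-4,9/2] -> hit [-5/2,1/3] leaf, test {P10(miss), P13(miss)}
    N14 x:[7/2,4] y:[17/3,7] z:[-1,1] -> miss, prune

Summary -> nodes [0, 2, 5, 6, 11, 9, 12, 8, 14]; box-tests=9; leaf-entries=2; first=miss

== RESULT ==
9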